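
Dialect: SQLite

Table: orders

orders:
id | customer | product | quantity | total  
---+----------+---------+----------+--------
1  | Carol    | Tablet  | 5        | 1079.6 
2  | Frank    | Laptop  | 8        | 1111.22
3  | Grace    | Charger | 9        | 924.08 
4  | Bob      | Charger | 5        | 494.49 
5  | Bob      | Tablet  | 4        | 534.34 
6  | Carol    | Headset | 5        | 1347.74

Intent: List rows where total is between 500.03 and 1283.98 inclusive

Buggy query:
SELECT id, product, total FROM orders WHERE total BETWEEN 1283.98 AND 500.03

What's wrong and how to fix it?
Bug: BETWEEN expects the lower bound first; with 1283.98 AND 500.03 the range is empty

Fix: Swap the bounds so the smaller value comes first

Corrected query:
SELECT id, product, total FROM orders WHERE total BETWEEN 500.03 AND 1283.98

Result:
id | product | total  
---+---------+--------
1  | Tablet  | 1079.6 
2  | Laptop  | 1111.22
3  | Charger | 924.08 
5  | Tablet  | 534.34 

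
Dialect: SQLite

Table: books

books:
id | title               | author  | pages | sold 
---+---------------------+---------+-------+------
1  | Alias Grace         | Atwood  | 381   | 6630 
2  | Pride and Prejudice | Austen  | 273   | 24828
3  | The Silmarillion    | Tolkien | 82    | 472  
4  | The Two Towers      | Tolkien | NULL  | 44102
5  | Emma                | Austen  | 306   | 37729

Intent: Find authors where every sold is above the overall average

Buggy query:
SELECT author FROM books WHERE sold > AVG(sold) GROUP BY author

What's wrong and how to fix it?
Bug: WHERE evaluates per row before aggregation, so AVG() is unavailable

Fix: Use a subquery for AVG and a HAVING MIN(...) filter so the condition holds for every row in the group

Corrected query:
SELECT author FROM books GROUP BY author HAVING MIN(sold) > (SELECT AVG(sold) FROM books)

Result:
author
------
Austen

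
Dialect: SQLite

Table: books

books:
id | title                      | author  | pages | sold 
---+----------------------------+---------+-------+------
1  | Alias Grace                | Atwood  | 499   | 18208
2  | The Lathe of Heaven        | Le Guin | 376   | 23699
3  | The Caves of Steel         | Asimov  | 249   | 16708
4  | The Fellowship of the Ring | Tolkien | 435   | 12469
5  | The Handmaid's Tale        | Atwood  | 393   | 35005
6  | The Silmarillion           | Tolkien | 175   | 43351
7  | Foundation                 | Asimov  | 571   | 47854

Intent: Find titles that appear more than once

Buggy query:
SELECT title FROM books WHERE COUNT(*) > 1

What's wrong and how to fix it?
Bug: WHERE can't reference COUNT(*); aggregates are computed after WHERE

Fix: GROUP BY title, then filter groups with HAVING COUNT(*) > 1

Corrected query:
SELECT title FROM books GROUP BY title HAVING COUNT(*) > 1

Result:
(no rows)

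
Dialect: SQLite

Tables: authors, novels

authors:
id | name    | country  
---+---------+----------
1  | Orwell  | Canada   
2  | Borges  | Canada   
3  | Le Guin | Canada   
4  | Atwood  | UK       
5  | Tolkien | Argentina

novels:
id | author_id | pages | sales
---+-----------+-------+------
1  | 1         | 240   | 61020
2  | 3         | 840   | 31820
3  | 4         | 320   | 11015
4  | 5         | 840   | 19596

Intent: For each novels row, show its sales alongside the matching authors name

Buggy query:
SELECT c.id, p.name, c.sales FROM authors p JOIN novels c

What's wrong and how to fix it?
Bug: JOIN with no ON clause produces a cartesian product; every novels row pairs with every authors row

Fix: Specify the join condition linking the foreign key to the parent id

Corrected query:
SELECT c.id, p.name, c.sales FROM authors p JOIN novels c ON c.author_id = p.id

Result:
id | name    | sales
---+---------+------
1  | Orwell  | 61020
2  | Le Guin | 31820
3  | Atwood  | 11015
4  | Tolkien | 19596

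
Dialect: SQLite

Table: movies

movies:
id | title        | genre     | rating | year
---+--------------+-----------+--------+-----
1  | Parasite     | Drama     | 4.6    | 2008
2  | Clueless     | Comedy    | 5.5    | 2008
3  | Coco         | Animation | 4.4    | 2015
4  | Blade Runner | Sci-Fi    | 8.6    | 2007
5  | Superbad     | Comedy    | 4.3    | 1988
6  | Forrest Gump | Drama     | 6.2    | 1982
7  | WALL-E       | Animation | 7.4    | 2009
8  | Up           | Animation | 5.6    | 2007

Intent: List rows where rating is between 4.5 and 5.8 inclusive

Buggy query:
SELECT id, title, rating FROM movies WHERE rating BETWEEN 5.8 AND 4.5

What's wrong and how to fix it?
Bug: BETWEEN expects the lower bound first; with 5.8 AND 4.5 the range is empty

Fix: Write BETWEEN 4.5 AND 5.8

Corrected query:
SELECT id, title, rating FROM movies WHERE rating BETWEEN 4.5 AND 5.8

Result:
id | title    | rating
---+----------+-------
1  | Parasite | 4.6   
2  | Clueless | 5.5   
8  | Up       | 5.6   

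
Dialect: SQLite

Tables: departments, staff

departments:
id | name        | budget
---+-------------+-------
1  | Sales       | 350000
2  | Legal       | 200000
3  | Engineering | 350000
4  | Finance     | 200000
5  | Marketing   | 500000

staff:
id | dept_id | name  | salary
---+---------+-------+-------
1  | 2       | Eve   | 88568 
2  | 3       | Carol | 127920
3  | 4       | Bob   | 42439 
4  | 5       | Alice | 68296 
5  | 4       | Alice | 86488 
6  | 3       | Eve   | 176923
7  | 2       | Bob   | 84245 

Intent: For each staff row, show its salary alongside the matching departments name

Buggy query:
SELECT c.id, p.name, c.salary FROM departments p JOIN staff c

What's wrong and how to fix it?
Bug: Missing join condition: each staff row is matched to all departments rows instead of just its own

Fix: Specify the join condition linking the foreign key to the parent id

Corrected query:
SELECT c.id, p.name, c.salary FROM departments p JOIN staff c ON c.dept_id = p.id

Result:
id | name        | salary
---+-------------+-------
1  | Legal       | 88568 
2  | Engineering | 127920
3  | Finance     | 42439 
4  | Marketing   | 68296 
5  | Finance     | 86488 
6  | Engineering | 176923
7  | Legal       | 84245 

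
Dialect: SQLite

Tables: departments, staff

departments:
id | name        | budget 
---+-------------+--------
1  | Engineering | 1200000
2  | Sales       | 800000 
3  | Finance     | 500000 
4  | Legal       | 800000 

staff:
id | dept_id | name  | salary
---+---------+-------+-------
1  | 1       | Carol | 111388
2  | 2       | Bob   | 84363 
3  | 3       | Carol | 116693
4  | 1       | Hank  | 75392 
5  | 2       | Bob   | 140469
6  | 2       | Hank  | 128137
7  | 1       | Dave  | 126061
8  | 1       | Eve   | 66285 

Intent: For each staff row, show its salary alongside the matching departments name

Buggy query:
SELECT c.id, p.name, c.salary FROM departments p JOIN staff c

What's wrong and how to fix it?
Bug: JOIN with no ON clause produces a cartesian product; every staff row pairs with every departments row

Fix: Specify the join condition linking the foreign key to the parent id

Corrected query:
SELECT c.id, p.name, c.salary FROM departments p JOIN staff c ON c.dept_id = p.id

Result:
id | name        | salary
---+-------------+-------
1  | Engineering | 111388
2  | Sales       | 84363 
3  | Finance     | 116693
4  | Engineering | 75392 
5  | Sales       | 140469
6  | Sales       | 128137
7  | Engineering | 126061
8  | Engineering | 66285 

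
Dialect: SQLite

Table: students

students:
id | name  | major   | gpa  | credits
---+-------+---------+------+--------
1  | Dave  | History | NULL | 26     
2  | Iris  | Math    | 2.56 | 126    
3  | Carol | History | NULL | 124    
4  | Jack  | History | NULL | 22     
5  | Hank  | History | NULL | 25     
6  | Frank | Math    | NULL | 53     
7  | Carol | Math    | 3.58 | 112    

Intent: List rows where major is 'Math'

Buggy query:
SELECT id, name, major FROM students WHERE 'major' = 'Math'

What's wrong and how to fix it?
Bug: 'major' in single quotes is a string literal, not the column; the comparison is literal-vs-literal and never true

Fix: Remove the quotes around the column name (or use double quotes for an identifier)

Corrected query:
SELECT id, name, major FROM students WHERE major = 'Math'

Result:
id | name  | major
---+-------+------
2  | Iris  | Math 
6  | Frank | Math 
7  | Carol | Math 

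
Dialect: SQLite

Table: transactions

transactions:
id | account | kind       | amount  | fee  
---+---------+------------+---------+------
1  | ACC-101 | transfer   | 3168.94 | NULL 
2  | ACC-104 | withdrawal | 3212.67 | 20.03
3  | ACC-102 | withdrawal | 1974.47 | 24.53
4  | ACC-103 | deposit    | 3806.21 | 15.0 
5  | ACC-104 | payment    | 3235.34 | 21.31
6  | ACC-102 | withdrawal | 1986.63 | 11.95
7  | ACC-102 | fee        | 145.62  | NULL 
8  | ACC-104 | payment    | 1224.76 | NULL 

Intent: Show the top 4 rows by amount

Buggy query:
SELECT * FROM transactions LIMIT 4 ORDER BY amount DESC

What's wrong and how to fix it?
Bug: LIMIT must come after ORDER BY

Fix: Swap the clauses: ORDER BY first, then LIMIT

Corrected query:
SELECT * FROM transactions ORDER BY amount DESC LIMIT 4

Result:
id | account | kind       | amount  | fee  
---+---------+------------+---------+------
4  | ACC-103 | deposit    | 3806.21 | 15   
5  | ACC-104 | payment    | 3235.34 | 21.31
2  | ACC-104 | withdrawal | 3212.67 | 20.03
1  | ACC-101 | transfer   | 3168.94 | NULL 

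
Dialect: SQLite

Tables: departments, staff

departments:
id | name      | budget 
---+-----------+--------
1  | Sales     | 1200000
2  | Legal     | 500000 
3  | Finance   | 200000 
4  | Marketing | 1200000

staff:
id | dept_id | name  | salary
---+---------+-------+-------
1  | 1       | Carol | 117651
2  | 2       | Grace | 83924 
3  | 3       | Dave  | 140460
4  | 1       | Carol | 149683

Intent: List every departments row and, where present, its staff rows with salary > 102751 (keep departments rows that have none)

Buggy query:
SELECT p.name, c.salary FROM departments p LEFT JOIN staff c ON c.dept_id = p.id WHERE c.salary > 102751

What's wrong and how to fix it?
Bug: A WHERE condition on the right-hand table after LEFT JOIN drops unmatched parents

Fix: Put 'c.salary > 102751' in the JOIN's ON clause instead of WHERE

Corrected query:
SELECT p.name, c.salary FROM departments p LEFT JOIN staff c ON c.dept_id = p.id AND c.salary > 102751

Result:
name      | salary
----------+-------
Sales     | 117651
Sales     | 149683
Legal     | NULL  
Finance   | 140460
Marketing | NULL  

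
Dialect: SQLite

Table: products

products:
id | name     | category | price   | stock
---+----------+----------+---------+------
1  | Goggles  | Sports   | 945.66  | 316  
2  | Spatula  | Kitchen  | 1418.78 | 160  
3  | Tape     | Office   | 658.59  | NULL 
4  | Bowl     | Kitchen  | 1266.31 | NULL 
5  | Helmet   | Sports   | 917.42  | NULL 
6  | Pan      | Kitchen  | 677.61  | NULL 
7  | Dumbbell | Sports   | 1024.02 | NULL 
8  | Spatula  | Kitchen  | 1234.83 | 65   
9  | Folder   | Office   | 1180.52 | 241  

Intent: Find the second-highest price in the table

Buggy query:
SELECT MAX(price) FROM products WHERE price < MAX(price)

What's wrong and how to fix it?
Bug: The inner MAX is an aggregate inside WHERE, which is not allowed

Fix: Compute the overall MAX in a subquery, then take MAX of rows below it

Corrected query:
SELECT MAX(price) FROM products WHERE price < (SELECT MAX(price) FROM products)

Result:
MAX(price)
----------
1266.31   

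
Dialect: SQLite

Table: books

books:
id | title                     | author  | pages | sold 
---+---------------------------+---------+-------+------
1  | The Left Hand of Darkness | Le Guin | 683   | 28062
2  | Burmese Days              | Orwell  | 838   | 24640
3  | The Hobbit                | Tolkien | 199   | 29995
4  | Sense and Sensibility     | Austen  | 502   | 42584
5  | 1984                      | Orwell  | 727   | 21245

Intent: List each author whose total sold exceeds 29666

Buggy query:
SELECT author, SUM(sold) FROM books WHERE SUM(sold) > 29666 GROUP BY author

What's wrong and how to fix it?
Bug: WHERE runs before GROUP BY, so aggregates aren't available there

Fix: Move the aggregate condition to a HAVING clause

Corrected query:
SELECT author, SUM(sold) FROM books GROUP BY author HAVING SUM(sold) > 29666

Result:
author  | SUM(sold)
--------+----------
Austen  | 42584    
Orwell  | 45885    
Tolkien | 29995    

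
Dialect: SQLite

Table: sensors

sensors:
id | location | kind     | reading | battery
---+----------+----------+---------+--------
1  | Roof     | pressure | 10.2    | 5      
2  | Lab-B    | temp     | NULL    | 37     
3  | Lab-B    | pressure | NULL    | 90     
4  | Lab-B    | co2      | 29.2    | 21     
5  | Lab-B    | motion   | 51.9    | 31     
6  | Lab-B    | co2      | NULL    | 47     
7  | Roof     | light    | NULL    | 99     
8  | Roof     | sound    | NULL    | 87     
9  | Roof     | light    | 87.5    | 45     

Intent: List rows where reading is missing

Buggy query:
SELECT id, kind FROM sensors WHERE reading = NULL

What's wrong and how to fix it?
Bug: Comparing to NULL with '=' never matches; NULL = NULL is unknown, not true

Fix: Use IS NULL to test for NULL

Corrected query:
SELECT id, kind FROM sensors WHERE reading IS NULL

Result:
id | kind    
---+---------
2  | temp    
3  | pressure
6  | co2     
7  | light   
8  | sound   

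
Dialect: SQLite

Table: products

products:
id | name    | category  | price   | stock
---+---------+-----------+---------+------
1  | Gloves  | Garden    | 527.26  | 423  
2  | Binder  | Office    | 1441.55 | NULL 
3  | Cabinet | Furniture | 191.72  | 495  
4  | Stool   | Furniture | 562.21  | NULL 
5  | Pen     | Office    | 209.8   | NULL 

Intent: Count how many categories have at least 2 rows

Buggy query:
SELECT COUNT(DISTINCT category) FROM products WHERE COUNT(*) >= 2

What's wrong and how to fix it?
Bug: COUNT(*) cannot appear in WHERE; the per-group count doesn't exist yet

Fix: Use a subquery that GROUPs and filters with HAVING, then count its rows

Corrected query:
SELECT COUNT(*) FROM (SELECT category FROM products GROUP BY category HAVING COUNT(*) >= 2)

Result:
COUNT(*)
--------
2       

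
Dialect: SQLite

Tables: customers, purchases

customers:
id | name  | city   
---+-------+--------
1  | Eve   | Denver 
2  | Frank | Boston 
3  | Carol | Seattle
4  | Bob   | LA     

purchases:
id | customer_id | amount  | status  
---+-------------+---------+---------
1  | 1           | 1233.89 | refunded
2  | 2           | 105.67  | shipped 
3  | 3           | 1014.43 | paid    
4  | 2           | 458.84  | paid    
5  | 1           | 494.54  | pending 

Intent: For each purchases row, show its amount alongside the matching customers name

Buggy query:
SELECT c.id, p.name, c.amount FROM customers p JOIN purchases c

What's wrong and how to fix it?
Bug: JOIN with no ON clause produces a cartesian product; every purchases row pairs with every customers row

Fix: Add ON c.customer_id = p.id to the JOIN

Corrected query:
SELECT c.id, p.name, c.amount FROM customers p JOIN purchases c ON c.customer_id = p.id

Result:
id | name  | amount 
---+-------+--------
1  | Eve   | 1233.89
2  | Frank | 105.67 
3  | Carol | 1014.43
4  | Frank | 458.84 
5  | Eve   | 494.54 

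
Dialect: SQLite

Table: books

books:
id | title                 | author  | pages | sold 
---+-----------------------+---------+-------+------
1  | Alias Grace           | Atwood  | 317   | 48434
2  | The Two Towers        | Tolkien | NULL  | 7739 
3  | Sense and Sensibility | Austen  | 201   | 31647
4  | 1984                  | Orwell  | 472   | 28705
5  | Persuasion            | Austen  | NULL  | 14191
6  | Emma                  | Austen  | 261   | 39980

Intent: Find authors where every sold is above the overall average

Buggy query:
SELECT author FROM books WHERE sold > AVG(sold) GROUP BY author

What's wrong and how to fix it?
Bug: AVG() is an aggregate; it can't sit directly in WHERE

Fix: Use a subquery for AVG and a HAVING MIN(...) filter so the condition holds for every row in the group

Corrected query:
SELECT author FROM books GROUP BY author HAVING MIN(sold) > (SELECT AVG(sold) FROM books)

Result:
author
------
Atwood
Orwell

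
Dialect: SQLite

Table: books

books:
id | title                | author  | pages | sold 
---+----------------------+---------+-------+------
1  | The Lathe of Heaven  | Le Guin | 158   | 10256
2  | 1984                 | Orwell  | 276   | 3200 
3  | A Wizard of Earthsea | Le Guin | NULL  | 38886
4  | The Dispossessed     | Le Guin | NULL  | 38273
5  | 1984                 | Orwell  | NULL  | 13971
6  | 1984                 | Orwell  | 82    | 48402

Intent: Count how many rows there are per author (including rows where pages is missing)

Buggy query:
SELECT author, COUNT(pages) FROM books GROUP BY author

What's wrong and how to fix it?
Bug: COUNT(column) counts non-NULL values only; rows with NULL pages aren't counted

Fix: Use COUNT(*) to count all rows regardless of NULL

Corrected query:
SELECT author, COUNT(*) FROM books GROUP BY author

Result:
author  | COUNT(*)
--------+---------
Le Guin | 3       
Orwell  | 3       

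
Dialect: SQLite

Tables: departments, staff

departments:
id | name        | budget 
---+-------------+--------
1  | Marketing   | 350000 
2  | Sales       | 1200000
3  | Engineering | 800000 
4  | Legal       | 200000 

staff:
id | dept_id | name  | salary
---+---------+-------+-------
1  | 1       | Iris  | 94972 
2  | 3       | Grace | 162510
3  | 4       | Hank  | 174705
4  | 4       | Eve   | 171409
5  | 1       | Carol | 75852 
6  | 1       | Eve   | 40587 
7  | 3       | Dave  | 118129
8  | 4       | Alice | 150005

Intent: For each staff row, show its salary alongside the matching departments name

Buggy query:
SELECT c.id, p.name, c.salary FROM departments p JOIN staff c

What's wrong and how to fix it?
Bug: JOIN with no ON clause produces a cartesian product; every staff row pairs with every departments row

Fix: Add ON c.dept_id = p.id to the JOIN

Corrected query:
SELECT c.id, p.name, c.salary FROM departments p JOIN staff c ON c.dept_id = p.id

Result:
id | name        | salary
---+-------------+-------
1  | Marketing   | 94972 
2  | Engineering | 162510
3  | Legal       | 174705
4  | Legal       | 171409
5  | Marketing   | 75852 
6  | Marketing   | 40587 
7  | Engineering | 118129
8  | Legal       | 150005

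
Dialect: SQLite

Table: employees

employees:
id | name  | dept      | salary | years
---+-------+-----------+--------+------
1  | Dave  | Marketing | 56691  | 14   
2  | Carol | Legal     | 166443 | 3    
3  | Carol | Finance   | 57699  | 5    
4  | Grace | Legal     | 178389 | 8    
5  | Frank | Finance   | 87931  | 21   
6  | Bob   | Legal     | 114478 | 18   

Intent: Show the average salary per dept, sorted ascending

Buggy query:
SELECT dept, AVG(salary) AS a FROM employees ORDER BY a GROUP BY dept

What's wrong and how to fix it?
Bug: ORDER BY appears before GROUP BY; SQL clause order requires GROUP BY first

Fix: Move ORDER BY to the end, after GROUP BY

Corrected query:
SELECT dept, AVG(salary) AS a FROM employees GROUP BY dept ORDER BY a

Result:
dept      | a            
----------+--------------
Marketing | 56691        
Finance   | 72815        
Legal     | 153103.333333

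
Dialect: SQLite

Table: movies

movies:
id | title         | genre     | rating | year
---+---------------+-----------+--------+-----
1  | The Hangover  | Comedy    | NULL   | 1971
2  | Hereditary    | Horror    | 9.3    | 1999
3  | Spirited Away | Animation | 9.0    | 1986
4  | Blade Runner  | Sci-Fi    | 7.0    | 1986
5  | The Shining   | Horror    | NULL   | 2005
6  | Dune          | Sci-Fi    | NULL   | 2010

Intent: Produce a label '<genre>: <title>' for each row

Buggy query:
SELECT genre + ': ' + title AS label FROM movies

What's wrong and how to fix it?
Bug: '+' is numeric addition; on text columns SQLite converts them to 0 instead of concatenating

Fix: Use the || operator for string concatenation

Corrected query:
SELECT genre || ': ' || title AS label FROM movies

Result:
label                   
------------------------
Comedy: The Hangover    
Horror: Hereditary      
Animation: Spirited Away
Sci-Fi: Blade Runner    
Horror: The Shining     
Sci-Fi: Dune            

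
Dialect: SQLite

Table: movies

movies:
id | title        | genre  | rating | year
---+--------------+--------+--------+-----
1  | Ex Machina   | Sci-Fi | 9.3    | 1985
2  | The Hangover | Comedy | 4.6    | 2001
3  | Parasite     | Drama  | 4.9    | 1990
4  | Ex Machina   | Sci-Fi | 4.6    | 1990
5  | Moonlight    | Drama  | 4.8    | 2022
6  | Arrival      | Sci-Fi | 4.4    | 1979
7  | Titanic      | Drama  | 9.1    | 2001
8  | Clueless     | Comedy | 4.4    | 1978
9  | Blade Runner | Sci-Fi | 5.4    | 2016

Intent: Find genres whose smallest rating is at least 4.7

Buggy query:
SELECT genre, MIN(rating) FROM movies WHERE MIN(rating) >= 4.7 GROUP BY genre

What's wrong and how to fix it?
Bug: MIN() in WHERE is a misuse of aggregate

Fix: Replace WHERE with HAVING after the GROUP BY

Corrected query:
SELECT genre, MIN(rating) FROM movies GROUP BY genre HAVING MIN(rating) >= 4.7

Result:
genre | MIN(rating)
------+------------
Drama | 4.8        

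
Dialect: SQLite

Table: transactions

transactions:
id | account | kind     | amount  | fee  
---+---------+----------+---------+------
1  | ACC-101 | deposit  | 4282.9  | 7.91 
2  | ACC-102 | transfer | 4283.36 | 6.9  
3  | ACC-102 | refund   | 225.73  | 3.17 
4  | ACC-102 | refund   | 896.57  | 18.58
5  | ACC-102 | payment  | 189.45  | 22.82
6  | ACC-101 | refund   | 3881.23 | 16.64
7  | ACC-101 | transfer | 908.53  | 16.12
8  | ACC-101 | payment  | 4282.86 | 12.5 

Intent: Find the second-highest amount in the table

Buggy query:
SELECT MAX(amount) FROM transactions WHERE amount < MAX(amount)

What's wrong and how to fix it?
Bug: MAX(amount) on the right of the comparison is an aggregate-in-WHERE error

Fix: Compute the overall MAX in a subquery, then take MAX of rows below it

Corrected query:
SELECT MAX(amount) FROM transactions WHERE amount < (SELECT MAX(amount) FROM transactions)

Result:
MAX(amount)
-----------
4282.9     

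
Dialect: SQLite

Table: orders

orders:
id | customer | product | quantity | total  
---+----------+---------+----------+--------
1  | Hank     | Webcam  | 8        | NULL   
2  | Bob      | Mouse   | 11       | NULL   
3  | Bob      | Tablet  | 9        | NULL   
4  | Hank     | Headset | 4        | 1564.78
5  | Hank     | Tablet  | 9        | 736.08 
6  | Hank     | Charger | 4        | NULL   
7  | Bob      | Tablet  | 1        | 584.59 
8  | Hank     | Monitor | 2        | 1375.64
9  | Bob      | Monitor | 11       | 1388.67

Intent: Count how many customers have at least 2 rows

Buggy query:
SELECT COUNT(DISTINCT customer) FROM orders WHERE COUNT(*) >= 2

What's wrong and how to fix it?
Bug: COUNT(*) cannot appear in WHERE; the per-group count doesn't exist yet

Fix: Group first with HAVING COUNT(*) >= 2, then COUNT the resulting groups

Corrected query:
SELECT COUNT(*) FROM (SELECT customer FROM orders GROUP BY customer HAVING COUNT(*) >= 2)

Result:
COUNT(*)
--------
2       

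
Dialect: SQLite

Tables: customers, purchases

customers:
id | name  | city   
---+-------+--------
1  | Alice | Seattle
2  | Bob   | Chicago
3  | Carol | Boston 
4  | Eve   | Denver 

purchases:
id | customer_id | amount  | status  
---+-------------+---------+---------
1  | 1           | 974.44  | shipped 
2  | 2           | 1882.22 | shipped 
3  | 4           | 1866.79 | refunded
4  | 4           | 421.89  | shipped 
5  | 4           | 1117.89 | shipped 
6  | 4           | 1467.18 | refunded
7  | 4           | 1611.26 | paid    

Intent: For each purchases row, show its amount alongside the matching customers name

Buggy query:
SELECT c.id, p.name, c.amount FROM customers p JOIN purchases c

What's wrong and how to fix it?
Bug: JOIN with no ON clause produces a cartesian product; every purchases row pairs with every customers row

Fix: Specify the join condition linking the foreign key to the parent id

Corrected query:
SELECT c.id, p.name, c.amount FROM customers p JOIN purchases c ON c.customer_id = p.id

Result:
id | name  | amount 
---+-------+--------
1  | Alice | 974.44 
2  | Bob   | 1882.22
3  | Eve   | 1866.79
4  | Eve   | 421.89 
5  | Eve   | 1117.89
6  | Eve   | 1467.18
7  | Eve   | 1611.26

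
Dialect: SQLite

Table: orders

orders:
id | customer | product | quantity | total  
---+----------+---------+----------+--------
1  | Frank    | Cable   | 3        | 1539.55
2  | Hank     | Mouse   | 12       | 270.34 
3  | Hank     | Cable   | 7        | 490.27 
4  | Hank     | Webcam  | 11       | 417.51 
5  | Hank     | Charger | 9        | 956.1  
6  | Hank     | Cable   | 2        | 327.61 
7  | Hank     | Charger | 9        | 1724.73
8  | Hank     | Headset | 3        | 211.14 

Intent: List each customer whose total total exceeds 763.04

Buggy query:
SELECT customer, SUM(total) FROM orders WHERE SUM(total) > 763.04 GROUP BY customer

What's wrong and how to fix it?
Bug: Aggregate functions cannot appear in a WHERE clause

Fix: Use HAVING (which filters groups after aggregation) instead of WHERE

Corrected query:
SELECT customer, SUM(total) FROM orders GROUP BY customer HAVING SUM(total) > 763.04

Result:
customer | SUM(total)
---------+-----------
Frank    | 1539.55   
Hank     | 4397.7    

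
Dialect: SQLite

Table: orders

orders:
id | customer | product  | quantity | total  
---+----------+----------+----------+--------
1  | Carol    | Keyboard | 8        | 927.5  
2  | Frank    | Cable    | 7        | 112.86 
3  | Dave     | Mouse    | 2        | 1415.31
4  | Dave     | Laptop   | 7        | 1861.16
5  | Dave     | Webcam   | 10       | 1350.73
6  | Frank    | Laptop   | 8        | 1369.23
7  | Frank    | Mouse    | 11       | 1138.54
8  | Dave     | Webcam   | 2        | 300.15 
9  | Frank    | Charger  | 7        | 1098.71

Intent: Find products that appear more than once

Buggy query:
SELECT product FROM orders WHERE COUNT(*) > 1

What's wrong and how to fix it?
Bug: WHERE can't reference COUNT(*); aggregates are computed after WHERE

Fix: Group first, then use HAVING for the count condition

Corrected query:
SELECT product FROM orders GROUP BY product HAVING COUNT(*) > 1

Result:
product
-------
Laptop 
Mouse  
Webcam 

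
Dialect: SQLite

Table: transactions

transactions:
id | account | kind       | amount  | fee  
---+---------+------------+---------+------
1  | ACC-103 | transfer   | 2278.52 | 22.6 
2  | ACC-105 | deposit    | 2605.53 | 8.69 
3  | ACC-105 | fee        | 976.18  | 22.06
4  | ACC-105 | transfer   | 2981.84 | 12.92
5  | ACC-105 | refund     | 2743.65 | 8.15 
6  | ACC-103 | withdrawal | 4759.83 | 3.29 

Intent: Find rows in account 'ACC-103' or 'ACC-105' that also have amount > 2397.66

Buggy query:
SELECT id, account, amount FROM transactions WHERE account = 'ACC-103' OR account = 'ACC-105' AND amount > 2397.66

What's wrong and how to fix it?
Bug: AND binds tighter than OR, so this parses as account = 'ACC-103' OR (account = 'ACC-105' AND amount > 2397.66)

Fix: Group the OR with parentheses (or use IN), then AND the threshold

Corrected query:
SELECT id, account, amount FROM transactions WHERE (account = 'ACC-103' OR account = 'ACC-105') AND amount > 2397.66

Result:
id | account | amount 
---+---------+--------
2  | ACC-105 | 2605.53
4  | ACC-105 | 2981.84
5  | ACC-105 | 2743.65
6  | ACC-103 | 4759.83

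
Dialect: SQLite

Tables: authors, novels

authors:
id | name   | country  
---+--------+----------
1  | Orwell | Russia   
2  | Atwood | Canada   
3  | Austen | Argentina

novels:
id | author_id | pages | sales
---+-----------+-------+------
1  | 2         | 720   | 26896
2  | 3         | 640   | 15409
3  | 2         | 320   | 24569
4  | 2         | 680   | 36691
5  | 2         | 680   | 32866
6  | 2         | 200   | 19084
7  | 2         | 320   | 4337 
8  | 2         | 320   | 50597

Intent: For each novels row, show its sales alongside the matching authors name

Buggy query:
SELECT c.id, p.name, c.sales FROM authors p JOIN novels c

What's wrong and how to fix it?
Bug: Missing join condition: each novels row is matched to all authors rows instead of just its own

Fix: Specify the join condition linking the foreign key to the parent id

Corrected query:
SELECT c.id, p.name, c.sales FROM authors p JOIN novels c ON c.author_id = p.id

Result:
id | name   | sales
---+--------+------
1  | Atwood | 26896
2  | Austen | 15409
3  | Atwood | 24569
4  | Atwood | 36691
5  | Atwood | 32866
6  | Atwood | 19084
7  | Atwood | 4337 
8  | Atwood | 50597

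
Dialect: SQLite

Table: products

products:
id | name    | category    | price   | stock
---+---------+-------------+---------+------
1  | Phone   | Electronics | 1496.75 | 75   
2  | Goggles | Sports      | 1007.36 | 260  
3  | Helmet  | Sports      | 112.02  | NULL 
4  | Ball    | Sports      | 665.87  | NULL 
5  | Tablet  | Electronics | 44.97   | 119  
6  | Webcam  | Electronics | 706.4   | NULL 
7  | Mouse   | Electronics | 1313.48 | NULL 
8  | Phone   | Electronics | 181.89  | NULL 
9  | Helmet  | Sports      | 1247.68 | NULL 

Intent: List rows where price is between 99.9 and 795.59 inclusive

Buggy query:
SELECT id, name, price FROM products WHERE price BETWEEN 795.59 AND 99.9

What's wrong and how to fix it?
Bug: BETWEEN expects the lower bound first; with 795.59 AND 99.9 the range is empty

Fix: Write BETWEEN 99.9 AND 795.59

Corrected query:
SELECT id, name, price FROM products WHERE price BETWEEN 99.9 AND 795.59

Result:
id | name   | price 
---+--------+-------
3  | Helmet | 112.02
4  | Ball   | 665.87
6  | Webcam | 706.4 
8  | Phone  | 181.89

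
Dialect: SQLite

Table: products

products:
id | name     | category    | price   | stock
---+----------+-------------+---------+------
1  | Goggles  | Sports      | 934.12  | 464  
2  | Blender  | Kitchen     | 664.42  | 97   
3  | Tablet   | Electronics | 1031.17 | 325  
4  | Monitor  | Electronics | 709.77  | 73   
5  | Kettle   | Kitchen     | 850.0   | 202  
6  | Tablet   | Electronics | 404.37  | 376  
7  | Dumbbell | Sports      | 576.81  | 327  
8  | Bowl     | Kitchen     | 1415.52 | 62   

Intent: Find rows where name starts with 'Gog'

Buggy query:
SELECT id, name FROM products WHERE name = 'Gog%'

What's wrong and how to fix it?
Bug: '=' compares the literal string including the % character; pattern matching needs LIKE

Fix: Use LIKE for wildcard pattern matching

Corrected query:
SELECT id, name FROM products WHERE name LIKE 'Gog%'

Result:
id | name   
---+--------
1  | Goggles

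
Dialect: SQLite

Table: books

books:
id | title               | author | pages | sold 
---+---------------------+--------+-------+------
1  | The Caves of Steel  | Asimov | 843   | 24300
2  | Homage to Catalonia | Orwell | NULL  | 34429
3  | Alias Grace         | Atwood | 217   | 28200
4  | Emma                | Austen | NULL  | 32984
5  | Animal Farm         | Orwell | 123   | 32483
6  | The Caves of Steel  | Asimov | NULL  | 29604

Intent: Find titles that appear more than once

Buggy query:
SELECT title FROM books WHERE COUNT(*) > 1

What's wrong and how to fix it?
Bug: WHERE can't reference COUNT(*); aggregates are computed after WHERE

Fix: GROUP BY title, then filter groups with HAVING COUNT(*) > 1

Corrected query:
SELECT title FROM books GROUP BY title HAVING COUNT(*) > 1

Result:
title             
------------------
The Caves of Steel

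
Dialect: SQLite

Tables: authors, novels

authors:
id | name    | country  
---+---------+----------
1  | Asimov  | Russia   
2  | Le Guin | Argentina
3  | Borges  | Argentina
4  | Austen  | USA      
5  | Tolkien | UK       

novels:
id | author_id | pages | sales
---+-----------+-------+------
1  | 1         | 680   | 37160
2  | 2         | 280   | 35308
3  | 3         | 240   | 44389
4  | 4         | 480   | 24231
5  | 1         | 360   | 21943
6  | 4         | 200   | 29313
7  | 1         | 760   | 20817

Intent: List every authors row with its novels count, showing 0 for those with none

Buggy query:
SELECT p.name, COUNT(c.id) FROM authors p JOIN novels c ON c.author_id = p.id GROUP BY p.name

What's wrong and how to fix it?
Bug: INNER JOIN drops authors rows that have no matching novels rows

Fix: Switch to LEFT JOIN to retain unmatched parent rows

Corrected query:
SELECT p.name, COUNT(c.id) FROM authors p LEFT JOIN novels c ON c.author_id = p.id GROUP BY p.name

Result:
name    | COUNT(c.id)
--------+------------
Asimov  | 3          
Austen  | 2          
Borges  | 1          
Le Guin | 1          
Tolkien | 0          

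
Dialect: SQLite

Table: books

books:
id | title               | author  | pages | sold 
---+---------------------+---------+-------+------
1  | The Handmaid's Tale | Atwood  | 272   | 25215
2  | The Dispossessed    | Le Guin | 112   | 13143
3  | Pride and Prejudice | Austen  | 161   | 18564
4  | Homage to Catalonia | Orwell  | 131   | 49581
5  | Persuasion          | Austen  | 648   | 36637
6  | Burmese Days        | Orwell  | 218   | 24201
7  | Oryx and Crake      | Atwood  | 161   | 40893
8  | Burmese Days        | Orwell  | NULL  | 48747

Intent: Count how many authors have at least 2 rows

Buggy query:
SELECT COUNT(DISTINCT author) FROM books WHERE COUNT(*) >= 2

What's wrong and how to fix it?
Bug: WHERE filters individual rows, not groups, so a group-level COUNT is invalid there

Fix: Use a subquery that GROUPs and filters with HAVING, then count its rows

Corrected query:
SELECT COUNT(*) FROM (SELECT author FROM books GROUP BY author HAVING COUNT(*) >= 2)

Result:
COUNT(*)
--------
3       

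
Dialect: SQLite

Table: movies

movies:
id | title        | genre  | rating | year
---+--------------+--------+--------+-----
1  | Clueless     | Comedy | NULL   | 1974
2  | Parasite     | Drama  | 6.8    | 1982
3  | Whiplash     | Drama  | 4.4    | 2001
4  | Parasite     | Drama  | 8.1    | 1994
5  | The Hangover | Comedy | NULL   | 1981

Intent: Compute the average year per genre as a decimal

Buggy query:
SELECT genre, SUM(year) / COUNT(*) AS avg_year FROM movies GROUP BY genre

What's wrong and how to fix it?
Bug: Both operands are integers, so '/' performs integer division and truncates

Fix: Multiply by 1.0 (or CAST to REAL) to force floating-point division

Corrected query:
SELECT genre, SUM(year) * 1.0 / COUNT(*) AS avg_year FROM movies GROUP BY genre

Result:
genre  | avg_year   
-------+------------
Comedy | 1977.5     
Drama  | 1992.333333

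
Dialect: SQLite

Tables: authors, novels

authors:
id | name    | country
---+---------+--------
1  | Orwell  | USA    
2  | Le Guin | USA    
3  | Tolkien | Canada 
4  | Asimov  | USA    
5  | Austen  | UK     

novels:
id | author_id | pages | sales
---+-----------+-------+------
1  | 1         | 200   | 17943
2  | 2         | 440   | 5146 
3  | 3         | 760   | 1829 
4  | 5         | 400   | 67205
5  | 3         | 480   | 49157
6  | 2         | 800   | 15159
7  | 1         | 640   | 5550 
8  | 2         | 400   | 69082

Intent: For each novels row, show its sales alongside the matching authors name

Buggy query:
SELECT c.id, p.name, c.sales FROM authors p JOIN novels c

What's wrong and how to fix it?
Bug: Missing join condition: each novels row is matched to all authors rows instead of just its own

Fix: Add ON c.author_id = p.id to the JOIN

Corrected query:
SELECT c.id, p.name, c.sales FROM authors p JOIN novels c ON c.author_id = p.id

Result:
id | name    | sales
---+---------+------
1  | Orwell  | 17943
2  | Le Guin | 5146 
3  | Tolkien | 1829 
4  | Austen  | 67205
5  | Tolkien | 49157
6  | Le Guin | 15159
7  | Orwell  | 5550 
8  | Le Guin | 69082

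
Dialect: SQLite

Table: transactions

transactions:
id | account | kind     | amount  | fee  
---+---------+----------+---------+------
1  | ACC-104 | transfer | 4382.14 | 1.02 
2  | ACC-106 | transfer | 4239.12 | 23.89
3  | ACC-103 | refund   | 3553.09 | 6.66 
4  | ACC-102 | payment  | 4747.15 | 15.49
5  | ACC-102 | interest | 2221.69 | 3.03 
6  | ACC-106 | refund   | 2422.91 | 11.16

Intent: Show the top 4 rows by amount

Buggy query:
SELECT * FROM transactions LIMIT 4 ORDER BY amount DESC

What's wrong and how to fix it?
Bug: LIMIT must come after ORDER BY

Fix: Sort with ORDER BY, then apply LIMIT

Corrected query:
SELECT * FROM transactions ORDER BY amount DESC LIMIT 4

Result:
id | account | kind     | amount  | fee  
---+---------+----------+---------+------
4  | ACC-102 | payment  | 4747.15 | 15.49
1  | ACC-104 | transfer | 4382.14 | 1.02 
2  | ACC-106 | transfer | 4239.12 | 23.89
3  | ACC-103 | refund   | 3553.09 | 6.66 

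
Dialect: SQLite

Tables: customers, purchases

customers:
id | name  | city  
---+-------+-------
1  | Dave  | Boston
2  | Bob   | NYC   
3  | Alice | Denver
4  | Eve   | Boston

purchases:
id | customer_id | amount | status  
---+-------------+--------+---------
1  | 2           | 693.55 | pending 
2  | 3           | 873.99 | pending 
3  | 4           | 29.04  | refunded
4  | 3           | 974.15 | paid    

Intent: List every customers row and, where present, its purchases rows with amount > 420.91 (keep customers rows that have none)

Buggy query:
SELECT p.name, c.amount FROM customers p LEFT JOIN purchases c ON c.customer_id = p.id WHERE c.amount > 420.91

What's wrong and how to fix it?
Bug: Filtering c.amount in WHERE discards the NULL rows produced by LEFT JOIN, turning it into an inner join

Fix: Put 'c.amount > 420.91' in the JOIN's ON clause instead of WHERE

Corrected query:
SELECT p.name, c.amount FROM customers p LEFT JOIN purchases c ON c.customer_id = p.id AND c.amount > 420.91

Result:
name  | amount
------+-------
Dave  | NULL  
Bob   | 693.55
Alice | 873.99
Alice | 974.15
Eve   | NULL  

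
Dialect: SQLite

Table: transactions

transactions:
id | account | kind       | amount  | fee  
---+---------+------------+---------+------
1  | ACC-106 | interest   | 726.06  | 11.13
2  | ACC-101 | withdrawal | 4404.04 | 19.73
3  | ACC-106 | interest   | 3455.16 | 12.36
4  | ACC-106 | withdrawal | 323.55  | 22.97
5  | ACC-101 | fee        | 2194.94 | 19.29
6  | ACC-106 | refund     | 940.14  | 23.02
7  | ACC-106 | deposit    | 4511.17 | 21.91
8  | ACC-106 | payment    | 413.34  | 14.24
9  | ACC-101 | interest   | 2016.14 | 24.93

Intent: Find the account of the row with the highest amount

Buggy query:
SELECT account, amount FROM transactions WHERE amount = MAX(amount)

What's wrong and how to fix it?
Bug: MAX(amount) is an aggregate and cannot be used directly in WHERE

Fix: Use a subquery: WHERE amount = (SELECT MAX(amount) FROM transactions)

Corrected query:
SELECT account, amount FROM transactions WHERE amount = (SELECT MAX(amount) FROM transactions)

Result:
account | amount 
--------+--------
ACC-106 | 4511.17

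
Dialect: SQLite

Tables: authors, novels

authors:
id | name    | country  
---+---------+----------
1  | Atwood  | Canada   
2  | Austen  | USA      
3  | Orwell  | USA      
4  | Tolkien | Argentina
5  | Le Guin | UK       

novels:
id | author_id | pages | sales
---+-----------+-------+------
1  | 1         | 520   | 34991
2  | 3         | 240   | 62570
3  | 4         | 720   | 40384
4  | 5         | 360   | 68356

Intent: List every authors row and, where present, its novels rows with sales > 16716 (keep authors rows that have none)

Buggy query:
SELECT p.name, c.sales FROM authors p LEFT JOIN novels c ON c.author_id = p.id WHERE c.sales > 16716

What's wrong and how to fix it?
Bug: Filtering c.sales in WHERE discards the NULL rows produced by LEFT JOIN, turning it into an inner join

Fix: Move the right-table condition into the ON clause so unmatched parents are kept

Corrected query:
SELECT p.name, c.sales FROM authors p LEFT JOIN novels c ON c.author_id = p.id AND c.sales > 16716

Result:
name    | sales
--------+------
Atwood  | 34991
Austen  | NULL 
Orwell  | 62570
Tolkien | 40384
Le Guin | 68356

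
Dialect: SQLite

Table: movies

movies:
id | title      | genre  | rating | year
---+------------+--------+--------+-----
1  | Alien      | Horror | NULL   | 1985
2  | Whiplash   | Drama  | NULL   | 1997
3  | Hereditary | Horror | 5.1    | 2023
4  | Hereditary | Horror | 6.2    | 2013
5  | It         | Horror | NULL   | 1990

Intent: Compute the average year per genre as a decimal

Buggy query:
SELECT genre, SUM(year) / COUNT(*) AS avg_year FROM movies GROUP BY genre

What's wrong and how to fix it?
Bug: Both operands are integers, so '/' performs integer division and truncates

Fix: Multiply by 1.0 (or CAST to REAL) to force floating-point division

Corrected query:
SELECT genre, SUM(year) * 1.0 / COUNT(*) AS avg_year FROM movies GROUP BY genre

Result:
genre  | avg_year
-------+---------
Drama  | 1997    
Horror | 2002.75 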